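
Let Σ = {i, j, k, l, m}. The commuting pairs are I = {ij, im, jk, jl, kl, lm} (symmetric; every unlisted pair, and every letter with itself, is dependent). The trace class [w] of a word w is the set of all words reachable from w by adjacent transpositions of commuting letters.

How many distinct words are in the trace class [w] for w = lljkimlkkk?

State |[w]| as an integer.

158

piece 0:l — minimal
piece 1:l rests on {0:l}
piece 2:j — minimal
piece 3:k — minimal
piece 4:i rests on {1:l, 3:k}
piece 5:m rests on {2:j, 3:k}
piece 6:l rests on {4:i}
piece 7:k rests on {4:i, 5:m}
piece 8:k rests on {7:k}
piece 9:k rests on {8:k}
minimal pieces: {0:l, 2:j, 3:k}
ways to finish when only these pieces remain (= sum over removing one remaining piece with nothing left below it):
  1 left: {6}→1  {9}→1
  2 left: {6,9}→2  {8,9}→1
  3 left: {6,8,9}→3  {7,8,9}→1
  4 left: {5,7,8,9}→1  {6,7,8,9}→4
  5 left: {2,5,7,8,9}→1  {4,6,7,8,9}→4  {5,6,7,8,9}→5
  6 left: {1,4,6,7,8,9}→4  {2,5,6,7,8,9}→6  {4,5,6,7,8,9}→9
  7 left: {0,1,4,6,7,8,9}→4  {1,4,5,6,7,8,9}→13  {2,4,5,6,7,8,9}→15  {3,4,5,6,7,8,9}→9
  8 left: {0,1,4,5,6,7,8,9}→17  {1,2,4,5,6,7,8,9}→28  {1,3,4,5,6,7,8,9}→22  {2,3,4,5,6,7,8,9}→24
  placing 0:l first → 74 extensions
  placing 2:j first → 39 extensions
  placing 3:k first → 45 extensions
total linear extensions = 158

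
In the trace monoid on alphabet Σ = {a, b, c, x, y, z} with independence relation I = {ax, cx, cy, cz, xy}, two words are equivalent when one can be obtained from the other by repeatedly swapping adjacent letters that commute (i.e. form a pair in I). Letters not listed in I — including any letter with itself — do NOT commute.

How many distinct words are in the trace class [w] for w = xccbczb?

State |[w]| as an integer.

drop 0:x onto floor
drop 1:c onto floor
drop 2:c onto {1:c}
drop 3:b onto {0:x, 2:c}
drop 4:c onto {3:b}
drop 5:z onto {3:b}
drop 6:b onto {4:c, 5:z}
ground layer = {0:x, 1:c}
drop-orders for the pieces not yet dropped (sum over which currently-grounded one goes next):
  1 to go: {6} 1
  2 to go: {4,6} 1  {5,6} 1
  3 to go: {4,5,6} 2
  4 to go: {3,4,5,6} 2
  5 to go: {0,3,4,5,6} 2  {2,3,4,5,6} 2
  if 0:x drops first: 2 orders
  if 1:c drops first: 4 orders
heap linearizations: 6

6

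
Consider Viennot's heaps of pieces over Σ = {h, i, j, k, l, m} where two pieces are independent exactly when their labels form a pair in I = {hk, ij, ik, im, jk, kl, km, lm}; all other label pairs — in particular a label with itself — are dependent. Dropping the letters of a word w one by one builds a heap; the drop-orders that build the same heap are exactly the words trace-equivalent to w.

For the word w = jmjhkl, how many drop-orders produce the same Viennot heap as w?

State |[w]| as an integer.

#0=j has no predecessor
#1=m depends on [0:j]
#2=j depends on [1:m]
#3=h depends on [2:j]
#4=k has no predecessor
#5=l depends on [3:h]
sources: [0:j, 4:k]
N(rest) = Σ N(rest − s) over sources s of rest; N(one piece) = 1:
  size 1 → [4]=1  [5]=1
  size 2 → [3,5]=1  [4,5]=2
  size 3 → [2,3,5]=1  [3,4,5]=3
  size 4 → [1,2,3,5]=1  [2,3,4,5]=4
  first=0(j) contributes 5
  first=4(k) contributes 1
|[w]| = 6

6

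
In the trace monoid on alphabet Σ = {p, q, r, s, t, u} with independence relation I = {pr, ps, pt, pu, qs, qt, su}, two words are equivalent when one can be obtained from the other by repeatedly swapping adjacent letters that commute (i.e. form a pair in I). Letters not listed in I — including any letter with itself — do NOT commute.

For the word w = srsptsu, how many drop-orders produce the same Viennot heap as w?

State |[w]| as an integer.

drop 0:s onto floor
drop 1:r onto {0:s}
drop 2:s onto {1:r}
drop 3:p onto floor
drop 4:t onto {2:s}
drop 5:s onto {4:t}
drop 6:u onto {4:t}
ground layer = {0:s, 3:p}
drop-orders for the pieces not yet dropped (sum over which currently-grounded one goes next):
  1 to go: {3} 1  {5} 1  {6} 1
  2 to go: {3,5} 2  {3,6} 2  {5,6} 2
  3 to go: {3,5,6} 6  {4,5,6} 2
  4 to go: {2,4,5,6} 2  {3,4,5,6} 8
  5 to go: {1,2,4,5,6} 2  {2,3,4,5,6} 10
  if 0:s drops first: 12 orders
  if 3:p drops first: 2 orders
heap linearizations: 14

14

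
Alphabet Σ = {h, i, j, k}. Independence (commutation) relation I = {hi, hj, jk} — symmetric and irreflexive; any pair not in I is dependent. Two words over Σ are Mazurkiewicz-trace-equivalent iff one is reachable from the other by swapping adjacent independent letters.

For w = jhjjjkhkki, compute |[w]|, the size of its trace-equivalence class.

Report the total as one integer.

drop 0:j onto floor
drop 1:h onto floor
drop 2:j onto {0:j}
drop 3:j onto {2:j}
drop 4:j onto {3:j}
drop 5:k onto {1:h}
drop 6:h onto {5:k}
drop 7:k onto {6:h}
drop 8:k onto {7:k}
drop 9:i onto {4:j, 8:k}
ground layer = {0:j, 1:h}
drop-orders for the pieces not yet dropped (sum over which currently-grounded one goes next):
  1 to go: {9} 1
  2 to go: {4,9} 1  {8,9} 1
  3 to go: {3,4,9} 1  {4,8,9} 2  {7,8,9} 1
  4 to go: {2,3,4,9} 1  {3,4,8,9} 3  {4,7,8,9} 3  {6,7,8,9} 1
  5 to go: {0,2,3,4,9} 1  {2,3,4,8,9} 4  {3,4,7,8,9} 6  {4,6,7,8,9} 4  {5,6,7,8,9} 1
  6 to go: {0,2,3,4,8,9} 5  {1,5,6,7,8,9} 1  {2,3,4,7,8,9} 10  {3,4,6,7,8,9} 10  {4,5,6,7,8,9} 5
  7 to go: {0,2,3,4,7,8,9} 15  {1,4,5,6,7,8,9} 6  {2,3,4,6,7,8,9} 20  {3,4,5,6,7,8,9} 15
  8 to go: {0,2,3,4,6,7,8,9} 35  {1,3,4,5,6,7,8,9} 21  {2,3,4,5,6,7,8,9} 35
  if 0:j drops first: 56 orders
  if 1:h drops first: 70 orders
heap linearizations: 126

126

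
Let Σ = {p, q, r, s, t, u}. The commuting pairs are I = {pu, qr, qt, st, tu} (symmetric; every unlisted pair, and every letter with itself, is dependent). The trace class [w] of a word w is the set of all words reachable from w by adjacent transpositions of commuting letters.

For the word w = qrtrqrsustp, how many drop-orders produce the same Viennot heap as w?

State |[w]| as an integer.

66

piece 0:q — minimal
piece 1:r — minimal
piece 2:t rests on {1:r}
piece 3:r rests on {2:t}
piece 4:q rests on {0:q}
piece 5:r rests on {3:r}
piece 6:s rests on {4:q, 5:r}
piece 7:u rests on {6:s}
piece 8:s rests on {7:u}
piece 9:t rests on {5:r}
piece 10:p rests on {8:s, 9:t}
minimal pieces: {0:q, 1:r}
ways to finish when only these pieces remain (= sum over removing one remaining piece with nothing left below it):
  1 left: {10}→1
  2 left: {8,10}→1  {9,10}→1
  3 left: {7,8,10}→1  {8,9,10}→2
  4 left: {6,7,8,10}→1  {7,8,9,10}→3
  5 left: {4,6,7,8,10}→1  {6,7,8,9,10}→4
  6 left: {0,4,6,7,8,10}→1  {4,6,7,8,9,10}→5  {5,6,7,8,9,10}→4
  7 left: {0,4,6,7,8,9,10}→6  {3,5,6,7,8,9,10}→4  {4,5,6,7,8,9,10}→9
  8 left: {0,4,5,6,7,8,9,10}→15  {2,3,5,6,7,8,9,10}→4  {3,4,5,6,7,8,9,10}→13
  9 left: {0,3,4,5,6,7,8,9,10}→28  {1,2,3,5,6,7,8,9,10}→4  {2,3,4,5,6,7,8,9,10}→17
  placing 0:q first → 21 extensions
  placing 1:r first → 45 extensions
total linear extensions = 66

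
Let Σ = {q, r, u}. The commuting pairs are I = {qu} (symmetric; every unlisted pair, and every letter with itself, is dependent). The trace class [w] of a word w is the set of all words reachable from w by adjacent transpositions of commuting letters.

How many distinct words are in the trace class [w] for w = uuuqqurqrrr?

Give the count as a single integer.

15

#0=u has no predecessor
#1=u depends on [0:u]
#2=u depends on [1:u]
#3=q has no predecessor
#4=q depends on [3:q]
#5=u depends on [2:u]
#6=r depends on [4:q, 5:u]
#7=q depends on [6:r]
#8=r depends on [7:q]
#9=r depends on [8:r]
#10=r depends on [9:r]
sources: [0:u, 3:q]
N(rest) = Σ N(rest − s) over sources s of rest; N(one piece) = 1:
  size 1 → [10]=1
  size 2 → [9,10]=1
  size 3 → [8,9,10]=1
  size 4 → [7,8,9,10]=1
  size 5 → [6,7,8,9,10]=1
  size 6 → [4,6,7,8,9,10]=1  [5,6,7,8,9,10]=1
  size 7 → [2,5,6,7,8,9,10]=1  [3,4,6,7,8,9,10]=1  [4,5,6,7,8,9,10]=2
  size 8 → [1,2,5,6,7,8,9,10]=1  [2,4,5,6,7,8,9,10]=3  [3,4,5,6,7,8,9,10]=3
  size 9 → [0,1,2,5,6,7,8,9,10]=1  [1,2,4,5,6,7,8,9,10]=4  [2,3,4,5,6,7,8,9,10]=6
  first=0(u) contributes 10
  first=3(q) contributes 5
|[w]| = 15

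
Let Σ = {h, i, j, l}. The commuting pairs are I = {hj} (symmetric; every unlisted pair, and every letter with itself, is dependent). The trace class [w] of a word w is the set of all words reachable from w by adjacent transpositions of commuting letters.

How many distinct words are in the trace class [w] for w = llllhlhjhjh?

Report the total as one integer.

#0=l has no predecessor
#1=l depends on [0:l]
#2=l depends on [1:l]
#3=l depends on [2:l]
#4=h depends on [3:l]
#5=l depends on [4:h]
#6=h depends on [5:l]
#7=j depends on [5:l]
#8=h depends on [6:h]
#9=j depends on [7:j]
#10=h depends on [8:h]
sources: [0:l]
N(rest) = Σ N(rest − s) over sources s of rest; N(one piece) = 1:
  size 1 → [9]=1  [10]=1
  size 2 → [7,9]=1  [8,10]=1  [9,10]=2
  size 3 → [6,8,10]=1  [7,9,10]=3  [8,9,10]=3
  size 4 → [6,8,9,10]=4  [7,8,9,10]=6
  size 5 → [6,7,8,9,10]=10
  size 6 → [5,6,7,8,9,10]=10
  size 7 → [4,5,6,7,8,9,10]=10
  size 8 → [3,4,5,6,7,8,9,10]=10
  size 9 → [2,3,4,5,6,7,8,9,10]=10
  first=0(l) contributes 10

10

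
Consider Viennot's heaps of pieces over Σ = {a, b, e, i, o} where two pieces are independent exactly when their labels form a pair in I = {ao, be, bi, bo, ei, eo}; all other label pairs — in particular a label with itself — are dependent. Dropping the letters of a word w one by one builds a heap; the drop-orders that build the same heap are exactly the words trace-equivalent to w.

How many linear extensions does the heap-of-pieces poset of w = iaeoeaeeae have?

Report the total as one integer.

9

piece 0:i — minimal
piece 1:a rests on {0:i}
piece 2:e rests on {1:a}
piece 3:o rests on {0:i}
piece 4:e rests on {2:e}
piece 5:a rests on {4:e}
piece 6:e rests on {5:a}
piece 7:e rests on {6:e}
piece 8:a rests on {7:e}
piece 9:e rests on {8:a}
minimal pieces: {0:i}
ways to finish when only these pieces remain (= sum over removing one remaining piece with nothing left below it):
  1 left: {3}→1  {9}→1
  2 left: {3,9}→2  {8,9}→1
  3 left: {3,8,9}→3  {7,8,9}→1
  4 left: {3,7,8,9}→4  {6,7,8,9}→1
  5 left: {3,6,7,8,9}→5  {5,6,7,8,9}→1
  6 left: {3,5,6,7,8,9}→6  {4,5,6,7,8,9}→1
  7 left: {2,4,5,6,7,8,9}→1  {3,4,5,6,7,8,9}→7
  8 left: {1,2,4,5,6,7,8,9}→1  {2,3,4,5,6,7,8,9}→8
  placing 0:i first → 9 extensions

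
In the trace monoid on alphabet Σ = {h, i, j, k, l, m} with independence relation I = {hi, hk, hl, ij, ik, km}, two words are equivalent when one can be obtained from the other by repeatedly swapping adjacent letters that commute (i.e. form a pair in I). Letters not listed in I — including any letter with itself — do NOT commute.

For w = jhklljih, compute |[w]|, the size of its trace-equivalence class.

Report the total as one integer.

#0=j has no predecessor
#1=h depends on [0:j]
#2=k depends on [0:j]
#3=l depends on [2:k]
#4=l depends on [3:l]
#5=j depends on [1:h, 4:l]
#6=i depends on [4:l]
#7=h depends on [5:j]
sources: [0:j]
N(rest) = Σ N(rest − s) over sources s of rest; N(one piece) = 1:
  size 1 → [6]=1  [7]=1
  size 2 → [5,7]=1  [6,7]=2
  size 3 → [1,5,7]=1  [5,6,7]=3
  size 4 → [1,5,6,7]=4  [4,5,6,7]=3
  size 5 → [1,4,5,6,7]=7  [3,4,5,6,7]=3
  size 6 → [1,3,4,5,6,7]=10  [2,3,4,5,6,7]=3
  first=0(j) contributes 13

13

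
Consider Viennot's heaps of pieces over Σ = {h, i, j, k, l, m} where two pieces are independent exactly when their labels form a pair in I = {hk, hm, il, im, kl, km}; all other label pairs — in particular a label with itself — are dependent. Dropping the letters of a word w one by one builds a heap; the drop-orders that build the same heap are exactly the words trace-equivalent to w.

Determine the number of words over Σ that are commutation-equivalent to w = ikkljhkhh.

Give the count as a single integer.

16

piece 0:i — minimal
piece 1:k rests on {0:i}
piece 2:k rests on {1:k}
piece 3:l — minimal
piece 4:j rests on {2:k, 3:l}
piece 5:h rests on {4:j}
piece 6:k rests on {4:j}
piece 7:h rests on {5:h}
piece 8:h rests on {7:h}
minimal pieces: {0:i, 3:l}
ways to finish when only these pieces remain (= sum over removing one remaining piece with nothing left below it):
  1 left: {6}→1  {8}→1
  2 left: {6,8}→2  {7,8}→1
  3 left: {5,7,8}→1  {6,7,8}→3
  4 left: {5,6,7,8}→4
  5 left: {4,5,6,7,8}→4
  6 left: {2,4,5,6,7,8}→4  {3,4,5,6,7,8}→4
  7 left: {1,2,4,5,6,7,8}→4  {2,3,4,5,6,7,8}→8
  placing 0:i first → 12 extensions
  placing 3:l first → 4 extensions
total linear extensions = 16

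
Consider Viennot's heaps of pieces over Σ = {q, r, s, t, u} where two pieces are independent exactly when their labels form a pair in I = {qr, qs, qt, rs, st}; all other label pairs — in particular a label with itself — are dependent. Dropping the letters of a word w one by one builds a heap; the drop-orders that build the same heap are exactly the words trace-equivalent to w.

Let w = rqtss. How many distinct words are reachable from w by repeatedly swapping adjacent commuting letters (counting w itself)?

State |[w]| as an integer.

30

piece 0:r — minimal
piece 1:q — minimal
piece 2:t rests on {0:r}
piece 3:s — minimal
piece 4:s rests on {3:s}
minimal pieces: {0:r, 1:q, 3:s}
ways to finish when only these pieces remain (= sum over removing one remaining piece with nothing left below it):
  1 left: {1}→1  {2}→1  {4}→1
  2 left: {0,2}→1  {1,2}→2  {1,4}→2  {2,4}→2  {3,4}→1
  3 left: {0,1,2}→3  {0,2,4}→3  {1,2,4}→6  {1,3,4}→3  {2,3,4}→3
  placing 0:r first → 12 extensions
  placing 1:q first → 6 extensions
  placing 3:s first → 12 extensions
total linear extensions = 30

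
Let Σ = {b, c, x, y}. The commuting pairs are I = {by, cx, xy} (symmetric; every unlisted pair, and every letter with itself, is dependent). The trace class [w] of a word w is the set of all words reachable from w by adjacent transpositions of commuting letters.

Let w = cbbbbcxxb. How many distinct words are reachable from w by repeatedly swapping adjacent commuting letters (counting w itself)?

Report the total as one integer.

#0=c has no predecessor
#1=b depends on [0:c]
#2=b depends on [1:b]
#3=b depends on [2:b]
#4=b depends on [3:b]
#5=c depends on [4:b]
#6=x depends on [4:b]
#7=x depends on [6:x]
#8=b depends on [5:c, 7:x]
sources: [0:c]
N(rest) = Σ N(rest − s) over sources s of rest; N(one piece) = 1:
  size 1 → [8]=1
  size 2 → [5,8]=1  [7,8]=1
  size 3 → [5,7,8]=2  [6,7,8]=1
  size 4 → [5,6,7,8]=3
  size 5 → [4,5,6,7,8]=3
  size 6 → [3,4,5,6,7,8]=3
  size 7 → [2,3,4,5,6,7,8]=3
  first=0(c) contributes 3

3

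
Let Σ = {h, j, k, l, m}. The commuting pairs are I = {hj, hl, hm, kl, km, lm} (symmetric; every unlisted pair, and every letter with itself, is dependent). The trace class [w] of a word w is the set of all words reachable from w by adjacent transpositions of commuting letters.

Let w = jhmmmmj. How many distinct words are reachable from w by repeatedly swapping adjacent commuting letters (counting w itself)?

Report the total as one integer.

7

#0=j has no predecessor
#1=h has no predecessor
#2=m depends on [0:j]
#3=m depends on [2:m]
#4=m depends on [3:m]
#5=m depends on [4:m]
#6=j depends on [5:m]
sources: [0:j, 1:h]
N(rest) = Σ N(rest − s) over sources s of rest; N(one piece) = 1:
  size 1 → [1]=1  [6]=1
  size 2 → [1,6]=2  [5,6]=1
  size 3 → [1,5,6]=3  [4,5,6]=1
  size 4 → [1,4,5,6]=4  [3,4,5,6]=1
  size 5 → [1,3,4,5,6]=5  [2,3,4,5,6]=1
  first=0(j) contributes 6
  first=1(h) contributes 1
|[w]| = 7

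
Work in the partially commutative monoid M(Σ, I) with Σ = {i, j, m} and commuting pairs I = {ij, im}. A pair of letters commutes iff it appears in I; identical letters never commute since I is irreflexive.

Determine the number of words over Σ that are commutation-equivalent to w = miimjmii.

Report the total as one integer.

70

#0=m has no predecessor
#1=i has no predecessor
#2=i depends on [1:i]
#3=m depends on [0:m]
#4=j depends on [3:m]
#5=m depends on [4:j]
#6=i depends on [2:i]
#7=i depends on [6:i]
sources: [0:m, 1:i]
N(rest) = Σ N(rest − s) over sources s of rest; N(one piece) = 1:
  size 1 → [5]=1  [7]=1
  size 2 → [4,5]=1  [5,7]=2  [6,7]=1
  size 3 → [2,6,7]=1  [3,4,5]=1  [4,5,7]=3  [5,6,7]=3
  size 4 → [0,3,4,5]=1  [1,2,6,7]=1  [2,5,6,7]=4  [3,4,5,7]=4  [4,5,6,7]=6
  size 5 → [0,3,4,5,7]=5  [1,2,5,6,7]=5  [2,4,5,6,7]=10  [3,4,5,6,7]=10
  size 6 → [0,3,4,5,6,7]=15  [1,2,4,5,6,7]=15  [2,3,4,5,6,7]=20
  first=0(m) contributes 35
  first=1(i) contributes 35
|[w]| = 70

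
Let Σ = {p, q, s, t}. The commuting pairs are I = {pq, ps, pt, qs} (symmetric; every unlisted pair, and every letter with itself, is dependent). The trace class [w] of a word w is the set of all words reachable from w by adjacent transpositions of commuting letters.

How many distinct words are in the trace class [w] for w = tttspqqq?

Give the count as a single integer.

32

drop 0:t onto floor
drop 1:t onto {0:t}
drop 2:t onto {1:t}
drop 3:s onto {2:t}
drop 4:p onto floor
drop 5:q onto {2:t}
drop 6:q onto {5:q}
drop 7:q onto {6:q}
ground layer = {0:t, 4:p}
drop-orders for the pieces not yet dropped (sum over which currently-grounded one goes next):
  1 to go: {3} 1  {4} 1  {7} 1
  2 to go: {3,4} 2  {3,7} 2  {4,7} 2  {6,7} 1
  3 to go: {3,4,7} 6  {3,6,7} 3  {4,6,7} 3  {5,6,7} 1
  4 to go: {3,4,6,7} 12  {3,5,6,7} 4  {4,5,6,7} 4
  5 to go: {2,3,5,6,7} 4  {3,4,5,6,7} 20
  6 to go: {1,2,3,5,6,7} 4  {2,3,4,5,6,7} 24
  if 0:t drops first: 28 orders
  if 4:p drops first: 4 orders
heap linearizations: 32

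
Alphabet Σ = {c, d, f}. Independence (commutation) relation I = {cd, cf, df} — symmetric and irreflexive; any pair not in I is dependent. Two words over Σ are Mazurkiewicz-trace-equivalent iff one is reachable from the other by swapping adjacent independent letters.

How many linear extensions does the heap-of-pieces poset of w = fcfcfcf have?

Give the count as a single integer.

#0=f has no predecessor
#1=c has no predecessor
#2=f depends on [0:f]
#3=c depends on [1:c]
#4=f depends on [2:f]
#5=c depends on [3:c]
#6=f depends on [4:f]
sources: [0:f, 1:c]
N(rest) = Σ N(rest − s) over sources s of rest; N(one piece) = 1:
  size 1 → [5]=1  [6]=1
  size 2 → [3,5]=1  [4,6]=1  [5,6]=2
  size 3 → [1,3,5]=1  [2,4,6]=1  [3,5,6]=3  [4,5,6]=3
  size 4 → [0,2,4,6]=1  [1,3,5,6]=4  [2,4,5,6]=4  [3,4,5,6]=6
  size 5 → [0,2,4,5,6]=5  [1,3,4,5,6]=10  [2,3,4,5,6]=10
  first=0(f) contributes 20
  first=1(c) contributes 15
|[w]| = 35

35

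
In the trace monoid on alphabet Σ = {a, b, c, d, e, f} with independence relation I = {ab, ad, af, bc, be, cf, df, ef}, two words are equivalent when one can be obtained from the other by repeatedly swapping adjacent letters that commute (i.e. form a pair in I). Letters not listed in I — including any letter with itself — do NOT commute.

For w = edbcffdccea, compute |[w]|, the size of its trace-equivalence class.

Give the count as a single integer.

0(e) covers ∅
1(d) covers 0:e
2(b) covers 1:d
3(c) covers 1:d
4(f) covers 2:b
5(f) covers 4:f
6(d) covers 2:b, 3:c
7(c) covers 6:d
8(c) covers 7:c
9(e) covers 8:c
10(a) covers 9:e
floor of heap: 0:e
completions by unplaced set U, small U first (add the entries for U minus each lowest piece of U):
  |U|=1: {5}:1  {10}:1
  |U|=2: {4,5}:1  {5,10}:2  {9,10}:1
  |U|=3: {4,5,10}:3  {5,9,10}:3  {8,9,10}:1
  |U|=4: {4,5,9,10}:6  {5,8,9,10}:4  {7,8,9,10}:1
  |U|=5: {4,5,8,9,10}:10  {5,7,8,9,10}:5  {6,7,8,9,10}:1
  |U|=6: {3,6,7,8,9,10}:1  {4,5,7,8,9,10}:15  {5,6,7,8,9,10}:6
  |U|=7: {3,5,6,7,8,9,10}:7  {4,5,6,7,8,9,10}:21
  |U|=8: {2,4,5,6,7,8,9,10}:21  {3,4,5,6,7,8,9,10}:28
  |U|=9: {2,3,4,5,6,7,8,9,10}:49
  start at 0(e): 49

49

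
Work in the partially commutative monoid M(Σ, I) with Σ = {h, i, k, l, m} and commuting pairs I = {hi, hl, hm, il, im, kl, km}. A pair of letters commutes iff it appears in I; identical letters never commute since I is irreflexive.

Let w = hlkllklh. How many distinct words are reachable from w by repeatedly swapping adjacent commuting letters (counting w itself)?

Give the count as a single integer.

#0=h has no predecessor
#1=l has no predecessor
#2=k depends on [0:h]
#3=l depends on [1:l]
#4=l depends on [3:l]
#5=k depends on [2:k]
#6=l depends on [4:l]
#7=h depends on [5:k]
sources: [0:h, 1:l]
N(rest) = Σ N(rest − s) over sources s of rest; N(one piece) = 1:
  size 1 → [6]=1  [7]=1
  size 2 → [4,6]=1  [5,7]=1  [6,7]=2
  size 3 → [2,5,7]=1  [3,4,6]=1  [4,6,7]=3  [5,6,7]=3
  size 4 → [0,2,5,7]=1  [1,3,4,6]=1  [2,5,6,7]=4  [3,4,6,7]=4  [4,5,6,7]=6
  size 5 → [0,2,5,6,7]=5  [1,3,4,6,7]=5  [2,4,5,6,7]=10  [3,4,5,6,7]=10
  size 6 → [0,2,4,5,6,7]=15  [1,3,4,5,6,7]=15  [2,3,4,5,6,7]=20
  first=0(h) contributes 35
  first=1(l) contributes 35
|[w]| = 70

70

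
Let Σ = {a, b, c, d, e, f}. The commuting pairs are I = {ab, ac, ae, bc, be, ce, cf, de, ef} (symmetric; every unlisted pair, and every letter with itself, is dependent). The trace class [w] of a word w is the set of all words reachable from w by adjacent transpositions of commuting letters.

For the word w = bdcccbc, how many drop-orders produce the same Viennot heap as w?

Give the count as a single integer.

5

0(b) covers ∅
1(d) covers 0:b
2(c) covers 1:d
3(c) covers 2:c
4(c) covers 3:c
5(b) covers 1:d
6(c) covers 4:c
floor of heap: 0:b
completions by unplaced set U, small U first (add the entries for U minus each lowest piece of U):
  |U|=1: {5}:1  {6}:1
  |U|=2: {4,6}:1  {5,6}:2
  |U|=3: {3,4,6}:1  {4,5,6}:3
  |U|=4: {2,3,4,6}:1  {3,4,5,6}:4
  |U|=5: {2,3,4,5,6}:5
  start at 0(b): 5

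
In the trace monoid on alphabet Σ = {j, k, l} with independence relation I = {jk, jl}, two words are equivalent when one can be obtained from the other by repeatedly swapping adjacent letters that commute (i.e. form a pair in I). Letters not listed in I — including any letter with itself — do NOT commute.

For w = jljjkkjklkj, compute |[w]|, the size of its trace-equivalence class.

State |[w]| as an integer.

462

0(j) covers ∅
1(l) covers ∅
2(j) covers 0:j
3(j) covers 2:j
4(k) covers 1:l
5(k) covers 4:k
6(j) covers 3:j
7(k) covers 5:k
8(l) covers 7:k
9(k) covers 8:l
10(j) covers 6:j
floor of heap: 0:j, 1:l
completions by unplaced set U, small U first (add the entries for U minus each lowest piece of U):
  |U|=1: {9}:1  {10}:1
  |U|=2: {6,10}:1  {8,9}:1  {9,10}:2
  |U|=3: {3,6,10}:1  {6,9,10}:3  {7,8,9}:1  {8,9,10}:3
  |U|=4: {2,3,6,10}:1  {3,6,9,10}:4  {5,7,8,9}:1  {6,8,9,10}:6  {7,8,9,10}:4
  |U|=5: {0,2,3,6,10}:1  {2,3,6,9,10}:5  {3,6,8,9,10}:10  {4,5,7,8,9}:1  {5,7,8,9,10}:5  {6,7,8,9,10}:10
  |U|=6: {0,2,3,6,9,10}:6  {1,4,5,7,8,9}:1  {2,3,6,8,9,10}:15  {3,6,7,8,9,10}:20  {4,5,7,8,9,10}:6  {5,6,7,8,9,10}:15
  |U|=7: {0,2,3,6,8,9,10}:21  {1,4,5,7,8,9,10}:7  {2,3,6,7,8,9,10}:35  {3,5,6,7,8,9,10}:35  {4,5,6,7,8,9,10}:21
  |U|=8: {0,2,3,6,7,8,9,10}:56  {1,4,5,6,7,8,9,10}:28  {2,3,5,6,7,8,9,10}:70  {3,4,5,6,7,8,9,10}:56
  |U|=9: {0,2,3,5,6,7,8,9,10}:126  {1,3,4,5,6,7,8,9,10}:84  {2,3,4,5,6,7,8,9,10}:126
  start at 0(j): 210
  start at 1(l): 252
sum over floor = 462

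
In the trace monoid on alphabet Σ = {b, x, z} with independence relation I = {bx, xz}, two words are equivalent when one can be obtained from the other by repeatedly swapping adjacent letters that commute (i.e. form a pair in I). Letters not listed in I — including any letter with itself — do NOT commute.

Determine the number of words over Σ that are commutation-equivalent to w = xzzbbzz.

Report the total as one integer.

7

piece 0:x — minimal
piece 1:z — minimal
piece 2:z rests on {1:z}
piece 3:b rests on {2:z}
piece 4:b rests on {3:b}
piece 5:z rests on {4:b}
piece 6:z rests on {5:z}
minimal pieces: {0:x, 1:z}
ways to finish when only these pieces remain (= sum over removing one remaining piece with nothing left below it):
  1 left: {0}→1  {6}→1
  2 left: {0,6}→2  {5,6}→1
  3 left: {0,5,6}→3  {4,5,6}→1
  4 left: {0,4,5,6}→4  {3,4,5,6}→1
  5 left: {0,3,4,5,6}→5  {2,3,4,5,6}→1
  placing 0:x first → 1 extensions
  placing 1:z first → 6 extensions
total linear extensions = 7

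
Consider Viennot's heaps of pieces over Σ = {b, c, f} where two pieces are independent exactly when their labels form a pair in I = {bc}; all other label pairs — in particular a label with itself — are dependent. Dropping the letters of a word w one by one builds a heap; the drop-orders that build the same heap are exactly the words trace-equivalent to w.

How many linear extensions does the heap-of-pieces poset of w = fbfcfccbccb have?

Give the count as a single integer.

15

piece 0:f — minimal
piece 1:b rests on {0:f}
piece 2:f rests on {1:b}
piece 3:c rests on {2:f}
piece 4:f rests on {3:c}
piece 5:c rests on {4:f}
piece 6:c rests on {5:c}
piece 7:b rests on {4:f}
piece 8:c rests on {6:c}
piece 9:c rests on {8:c}
piece 10:b rests on {7:b}
minimal pieces: {0:f}
ways to finish when only these pieces remain (= sum over removing one remaining piece with nothing left below it):
  1 left: {9}→1  {10}→1
  2 left: {7,10}→1  {8,9}→1  {9,10}→2
  3 left: {6,8,9}→1  {7,9,10}→3  {8,9,10}→3
  4 left: {5,6,8,9}→1  {6,8,9,10}→4  {7,8,9,10}→6
  5 left: {5,6,8,9,10}→5  {6,7,8,9,10}→10
  6 left: {5,6,7,8,9,10}→15
  7 left: {4,5,6,7,8,9,10}→15
  8 left: {3,4,5,6,7,8,9,10}→15
  9 left: {2,3,4,5,6,7,8,9,10}→15
  placing 0:f first → 15 extensions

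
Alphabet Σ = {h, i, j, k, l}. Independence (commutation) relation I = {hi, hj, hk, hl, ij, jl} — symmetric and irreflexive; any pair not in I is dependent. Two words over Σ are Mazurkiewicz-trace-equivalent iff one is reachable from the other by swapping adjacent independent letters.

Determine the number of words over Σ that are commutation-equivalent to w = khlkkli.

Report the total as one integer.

7

piece 0:k — minimal
piece 1:h — minimal
piece 2:l rests on {0:k}
piece 3:k rests on {2:l}
piece 4:k rests on {3:k}
piece 5:l rests on {4:k}
piece 6:i rests on {5:l}
minimal pieces: {0:k, 1:h}
ways to finish when only these pieces remain (= sum over removing one remaining piece with nothing left below it):
  1 left: {1}→1  {6}→1
  2 left: {1,6}→2  {5,6}→1
  3 left: {1,5,6}→3  {4,5,6}→1
  4 left: {1,4,5,6}→4  {3,4,5,6}→1
  5 left: {1,3,4,5,6}→5  {2,3,4,5,6}→1
  placing 0:k first → 6 extensions
  placing 1:h first → 1 extensions
total linear extensions = 7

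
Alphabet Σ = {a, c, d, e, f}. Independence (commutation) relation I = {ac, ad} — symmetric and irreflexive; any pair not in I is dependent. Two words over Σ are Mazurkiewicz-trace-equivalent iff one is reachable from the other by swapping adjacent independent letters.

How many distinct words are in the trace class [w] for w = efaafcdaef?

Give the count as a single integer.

0(e) covers ∅
1(f) covers 0:e
2(a) covers 1:f
3(a) covers 2:a
4(f) covers 3:a
5(c) covers 4:f
6(d) covers 5:c
7(a) covers 4:f
8(e) covers 6:d, 7:a
9(f) covers 8:e
floor of heap: 0:e
completions by unplaced set U, small U first (add the entries for U minus each lowest piece of U):
  |U|=1: {9}:1
  |U|=2: {8,9}:1
  |U|=3: {6,8,9}:1  {7,8,9}:1
  |U|=4: {5,6,8,9}:1  {6,7,8,9}:2
  |U|=5: {5,6,7,8,9}:3
  |U|=6: {4,5,6,7,8,9}:3
  |U|=7: {3,4,5,6,7,8,9}:3
  |U|=8: {2,3,4,5,6,7,8,9}:3
  start at 0(e): 3

3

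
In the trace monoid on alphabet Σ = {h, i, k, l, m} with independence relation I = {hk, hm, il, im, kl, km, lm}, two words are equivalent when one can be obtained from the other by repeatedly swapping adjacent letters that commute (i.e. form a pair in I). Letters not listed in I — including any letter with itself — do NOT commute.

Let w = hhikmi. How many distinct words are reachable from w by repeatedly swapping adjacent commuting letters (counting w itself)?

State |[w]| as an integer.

0(h) covers ∅
1(h) covers 0:h
2(i) covers 1:h
3(k) covers 2:i
4(m) covers ∅
5(i) covers 3:k
floor of heap: 0:h, 4:m
completions by unplaced set U, small U first (add the entries for U minus each lowest piece of U):
  |U|=1: {4}:1  {5}:1
  |U|=2: {3,5}:1  {4,5}:2
  |U|=3: {2,3,5}:1  {3,4,5}:3
  |U|=4: {1,2,3,5}:1  {2,3,4,5}:4
  start at 0(h): 5
  start at 4(m): 1
sum over floor = 6

6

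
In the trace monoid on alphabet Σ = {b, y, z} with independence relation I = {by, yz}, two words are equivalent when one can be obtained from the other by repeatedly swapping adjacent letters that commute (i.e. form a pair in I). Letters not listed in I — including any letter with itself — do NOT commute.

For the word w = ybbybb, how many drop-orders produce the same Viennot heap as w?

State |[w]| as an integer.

15

0(y) covers ∅
1(b) covers ∅
2(b) covers 1:b
3(y) covers 0:y
4(b) covers 2:b
5(b) covers 4:b
floor of heap: 0:y, 1:b
completions by unplaced set U, small U first (add the entries for U minus each lowest piece of U):
  |U|=1: {3}:1  {5}:1
  |U|=2: {0,3}:1  {3,5}:2  {4,5}:1
  |U|=3: {0,3,5}:3  {2,4,5}:1  {3,4,5}:3
  |U|=4: {0,3,4,5}:6  {1,2,4,5}:1  {2,3,4,5}:4
  start at 0(y): 5
  start at 1(b): 10
sum over floor = 15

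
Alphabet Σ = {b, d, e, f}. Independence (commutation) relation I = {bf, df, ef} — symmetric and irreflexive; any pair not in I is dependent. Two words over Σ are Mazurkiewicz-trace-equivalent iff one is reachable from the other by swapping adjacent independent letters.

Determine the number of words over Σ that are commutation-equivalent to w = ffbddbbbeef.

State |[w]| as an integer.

#0=f has no predecessor
#1=f depends on [0:f]
#2=b has no predecessor
#3=d depends on [2:b]
#4=d depends on [3:d]
#5=b depends on [4:d]
#6=b depends on [5:b]
#7=b depends on [6:b]
#8=e depends on [7:b]
#9=e depends on [8:e]
#10=f depends on [1:f]
sources: [0:f, 2:b]
N(rest) = Σ N(rest − s) over sources s of rest; N(one piece) = 1:
  size 1 → [9]=1  [10]=1
  size 2 → [1,10]=1  [8,9]=1  [9,10]=2
  size 3 → [0,1,10]=1  [1,9,10]=3  [7,8,9]=1  [8,9,10]=3
  size 4 → [0,1,9,10]=4  [1,8,9,10]=6  [6,7,8,9]=1  [7,8,9,10]=4
  size 5 → [0,1,8,9,10]=10  [1,7,8,9,10]=10  [5,6,7,8,9]=1  [6,7,8,9,10]=5
  size 6 → [0,1,7,8,9,10]=20  [1,6,7,8,9,10]=15  [4,5,6,7,8,9]=1  [5,6,7,8,9,10]=6
  size 7 → [0,1,6,7,8,9,10]=35  [1,5,6,7,8,9,10]=21  [3,4,5,6,7,8,9]=1  [4,5,6,7,8,9,10]=7
  size 8 → [0,1,5,6,7,8,9,10]=56  [1,4,5,6,7,8,9,10]=28  [2,3,4,5,6,7,8,9]=1  [3,4,5,6,7,8,9,10]=8
  size 9 → [0,1,4,5,6,7,8,9,10]=84  [1,3,4,5,6,7,8,9,10]=36  [2,3,4,5,6,7,8,9,10]=9
  first=0(f) contributes 45
  first=2(b) contributes 120
|[w]| = 165

165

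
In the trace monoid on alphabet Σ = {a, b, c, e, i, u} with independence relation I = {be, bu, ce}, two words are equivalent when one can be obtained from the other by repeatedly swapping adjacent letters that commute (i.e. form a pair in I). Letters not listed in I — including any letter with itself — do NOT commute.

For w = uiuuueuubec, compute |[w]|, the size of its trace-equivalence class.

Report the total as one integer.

15

0(u) covers ∅
1(i) covers 0:u
2(u) covers 1:i
3(u) covers 2:u
4(u) covers 3:u
5(e) covers 4:u
6(u) covers 5:e
7(u) covers 6:u
8(b) covers 1:i
9(e) covers 7:u
10(c) covers 7:u, 8:b
floor of heap: 0:u
completions by unplaced set U, small U first (add the entries for U minus each lowest piece of U):
  |U|=1: {9}:1  {10}:1
  |U|=2: {8,10}:1  {9,10}:2
  |U|=3: {7,9,10}:2  {8,9,10}:3
  |U|=4: {6,7,9,10}:2  {7,8,9,10}:5
  |U|=5: {5,6,7,9,10}:2  {6,7,8,9,10}:7
  |U|=6: {4,5,6,7,9,10}:2  {5,6,7,8,9,10}:9
  |U|=7: {3,4,5,6,7,9,10}:2  {4,5,6,7,8,9,10}:11
  |U|=8: {2,3,4,5,6,7,9,10}:2  {3,4,5,6,7,8,9,10}:13
  |U|=9: {2,3,4,5,6,7,8,9,10}:15
  start at 0(u): 15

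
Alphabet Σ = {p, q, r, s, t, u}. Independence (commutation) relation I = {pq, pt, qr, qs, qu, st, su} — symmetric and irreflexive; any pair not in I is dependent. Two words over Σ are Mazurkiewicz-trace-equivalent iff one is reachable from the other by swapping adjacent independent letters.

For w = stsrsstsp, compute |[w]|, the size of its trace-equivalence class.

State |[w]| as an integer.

15

piece 0:s — minimal
piece 1:t — minimal
piece 2:s rests on {0:s}
piece 3:r rests on {1:t, 2:s}
piece 4:s rests on {3:r}
piece 5:s rests on {4:s}
piece 6:t rests on {3:r}
piece 7:s rests on {5:s}
piece 8:p rests on {7:s}
minimal pieces: {0:s, 1:t}
ways to finish when only these pieces remain (= sum over removing one remaining piece with nothing left below it):
  1 left: {6}→1  {8}→1
  2 left: {6,8}→2  {7,8}→1
  3 left: {5,7,8}→1  {6,7,8}→3
  4 left: {4,5,7,8}→1  {5,6,7,8}→4
  5 left: {4,5,6,7,8}→5
  6 left: {3,4,5,6,7,8}→5
  7 left: {1,3,4,5,6,7,8}→5  {2,3,4,5,6,7,8}→5
  placing 0:s first → 10 extensions
  placing 1:t first → 5 extensions
total linear extensions = 15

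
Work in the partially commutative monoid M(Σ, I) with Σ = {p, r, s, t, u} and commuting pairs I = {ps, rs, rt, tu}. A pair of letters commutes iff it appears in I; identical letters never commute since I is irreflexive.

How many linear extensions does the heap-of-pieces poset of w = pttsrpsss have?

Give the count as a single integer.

piece 0:p — minimal
piece 1:t rests on {0:p}
piece 2:t rests on {1:t}
piece 3:s rests on {2:t}
piece 4:r rests on {0:p}
piece 5:p rests on {2:t, 4:r}
piece 6:s rests on {3:s}
piece 7:s rests on {6:s}
piece 8:s rests on {7:s}
minimal pieces: {0:p}
ways to finish when only these pieces remain (= sum over removing one remaining piece with nothing left below it):
  1 left: {5}→1  {8}→1
  2 left: {4,5}→1  {5,8}→2  {7,8}→1
  3 left: {4,5,8}→3  {5,7,8}→3  {6,7,8}→1
  4 left: {3,6,7,8}→1  {4,5,7,8}→6  {5,6,7,8}→4
  5 left: {3,5,6,7,8}→5  {4,5,6,7,8}→10
  6 left: {2,3,5,6,7,8}→5  {3,4,5,6,7,8}→15
  7 left: {1,2,3,5,6,7,8}→5  {2,3,4,5,6,7,8}→20
  placing 0:p first → 25 extensions

25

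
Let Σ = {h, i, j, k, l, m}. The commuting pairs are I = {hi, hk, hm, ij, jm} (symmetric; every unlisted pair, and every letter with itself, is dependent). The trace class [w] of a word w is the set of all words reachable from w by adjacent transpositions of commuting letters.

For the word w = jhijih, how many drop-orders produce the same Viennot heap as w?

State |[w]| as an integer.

#0=j has no predecessor
#1=h depends on [0:j]
#2=i has no predecessor
#3=j depends on [1:h]
#4=i depends on [2:i]
#5=h depends on [3:j]
sources: [0:j, 2:i]
N(rest) = Σ N(rest − s) over sources s of rest; N(one piece) = 1:
  size 1 → [4]=1  [5]=1
  size 2 → [2,4]=1  [3,5]=1  [4,5]=2
  size 3 → [1,3,5]=1  [2,4,5]=3  [3,4,5]=3
  size 4 → [0,1,3,5]=1  [1,3,4,5]=4  [2,3,4,5]=6
  first=0(j) contributes 10
  first=2(i) contributes 5
|[w]| = 15

15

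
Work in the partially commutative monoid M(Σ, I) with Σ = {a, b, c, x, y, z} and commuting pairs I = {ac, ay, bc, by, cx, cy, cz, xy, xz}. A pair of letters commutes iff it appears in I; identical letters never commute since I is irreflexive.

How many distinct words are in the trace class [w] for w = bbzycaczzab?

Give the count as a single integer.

110

piece 0:b — minimal
piece 1:b rests on {0:b}
piece 2:z rests on {1:b}
piece 3:y rests on {2:z}
piece 4:c — minimal
piece 5:a rests on {2:z}
piece 6:c rests on {4:c}
piece 7:z rests on {3:y, 5:a}
piece 8:z rests on {7:z}
piece 9:a rests on {8:z}
piece 10:b rests on {9:a}
minimal pieces: {0:b, 4:c}
ways to finish when only these pieces remain (= sum over removing one remaining piece with nothing left below it):
  1 left: {6}→1  {10}→1
  2 left: {4,6}→1  {6,10}→2  {9,10}→1
  3 left: {4,6,10}→3  {6,9,10}→3  {8,9,10}→1
  4 left: {4,6,9,10}→6  {6,8,9,10}→4  {7,8,9,10}→1
  5 left: {3,7,8,9,10}→1  {4,6,8,9,10}→10  {5,7,8,9,10}→1  {6,7,8,9,10}→5
  6 left: {3,5,7,8,9,10}→2  {3,6,7,8,9,10}→6  {4,6,7,8,9,10}→15  {5,6,7,8,9,10}→6
  7 left: {2,3,5,7,8,9,10}→2  {3,4,6,7,8,9,10}→21  {3,5,6,7,8,9,10}→14  {4,5,6,7,8,9,10}→21
  8 left: {1,2,3,5,7,8,9,10}→2  {2,3,5,6,7,8,9,10}→16  {3,4,5,6,7,8,9,10}→56
  9 left: {0,1,2,3,5,7,8,9,10}→2  {1,2,3,5,6,7,8,9,10}→18  {2,3,4,5,6,7,8,9,10}→72
  placing 0:b first → 90 extensions
  placing 4:c first → 20 extensions
total linear extensions = 110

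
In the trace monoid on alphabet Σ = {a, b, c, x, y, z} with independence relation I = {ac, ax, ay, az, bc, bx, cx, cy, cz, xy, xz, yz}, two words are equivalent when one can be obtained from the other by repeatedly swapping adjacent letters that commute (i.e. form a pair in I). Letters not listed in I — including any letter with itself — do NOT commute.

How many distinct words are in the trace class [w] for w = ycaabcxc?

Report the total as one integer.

840

0(y) covers ∅
1(c) covers ∅
2(a) covers ∅
3(a) covers 2:a
4(b) covers 0:y, 3:a
5(c) covers 1:c
6(x) covers ∅
7(c) covers 5:c
floor of heap: 0:y, 1:c, 2:a, 6:x
completions by unplaced set U, small U first (add the entries for U minus each lowest piece of U):
  |U|=1: {4}:1  {6}:1  {7}:1
  |U|=2: {0,4}:1  {3,4}:1  {4,6}:2  {4,7}:2  {5,7}:1  {6,7}:2
  |U|=3: {0,3,4}:2  {0,4,6}:3  {0,4,7}:3  {1,5,7}:1  {2,3,4}:1  {3,4,6}:3  {3,4,7}:3  {4,5,7}:3  {4,6,7}:6  {5,6,7}:3
  |U|=4: {0,2,3,4}:3  {0,3,4,6}:8  {0,3,4,7}:8  {0,4,5,7}:6  {0,4,6,7}:12  {1,4,5,7}:4  {1,5,6,7}:4  {2,3,4,6}:4  {2,3,4,7}:4  {3,4,5,7}:6  {3,4,6,7}:12  {4,5,6,7}:12
  |U|=5: {0,1,4,5,7}:10  {0,2,3,4,6}:15  {0,2,3,4,7}:15  {0,3,4,5,7}:20  {0,3,4,6,7}:40  {0,4,5,6,7}:30  {1,3,4,5,7}:10  {1,4,5,6,7}:20  {2,3,4,5,7}:10  {2,3,4,6,7}:20  {3,4,5,6,7}:30
  |U|=6: {0,1,3,4,5,7}:40  {0,1,4,5,6,7}:60  {0,2,3,4,5,7}:45  {0,2,3,4,6,7}:90  {0,3,4,5,6,7}:120  {1,2,3,4,5,7}:20  {1,3,4,5,6,7}:60  {2,3,4,5,6,7}:60
  start at 0(y): 140
  start at 1(c): 315
  start at 2(a): 280
  start at 6(x): 105
sum over floor = 840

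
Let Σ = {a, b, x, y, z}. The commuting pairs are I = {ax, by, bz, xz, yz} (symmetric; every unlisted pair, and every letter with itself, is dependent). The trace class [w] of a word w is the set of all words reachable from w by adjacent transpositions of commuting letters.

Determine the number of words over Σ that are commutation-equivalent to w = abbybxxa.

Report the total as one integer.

0(a) covers ∅
1(b) covers 0:a
2(b) covers 1:b
3(y) covers 0:a
4(b) covers 2:b
5(x) covers 3:y, 4:b
6(x) covers 5:x
7(a) covers 3:y, 4:b
floor of heap: 0:a
completions by unplaced set U, small U first (add the entries for U minus each lowest piece of U):
  |U|=1: {6}:1  {7}:1
  |U|=2: {5,6}:1  {6,7}:2
  |U|=3: {5,6,7}:3
  |U|=4: {3,5,6,7}:3  {4,5,6,7}:3
  |U|=5: {2,4,5,6,7}:3  {3,4,5,6,7}:6
  |U|=6: {1,2,4,5,6,7}:3  {2,3,4,5,6,7}:9
  start at 0(a): 12

12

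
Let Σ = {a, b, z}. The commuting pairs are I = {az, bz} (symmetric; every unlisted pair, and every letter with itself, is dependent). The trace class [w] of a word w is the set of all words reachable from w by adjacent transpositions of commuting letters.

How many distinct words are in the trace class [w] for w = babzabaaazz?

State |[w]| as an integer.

165

0(b) covers ∅
1(a) covers 0:b
2(b) covers 1:a
3(z) covers ∅
4(a) covers 2:b
5(b) covers 4:a
6(a) covers 5:b
7(a) covers 6:a
8(a) covers 7:a
9(z) covers 3:z
10(z) covers 9:z
floor of heap: 0:b, 3:z
completions by unplaced set U, small U first (add the entries for U minus each lowest piece of U):
  |U|=1: {8}:1  {10}:1
  |U|=2: {7,8}:1  {8,10}:2  {9,10}:1
  |U|=3: {3,9,10}:1  {6,7,8}:1  {7,8,10}:3  {8,9,10}:3
  |U|=4: {3,8,9,10}:4  {5,6,7,8}:1  {6,7,8,10}:4  {7,8,9,10}:6
  |U|=5: {3,7,8,9,10}:10  {4,5,6,7,8}:1  {5,6,7,8,10}:5  {6,7,8,9,10}:10
  |U|=6: {2,4,5,6,7,8}:1  {3,6,7,8,9,10}:20  {4,5,6,7,8,10}:6  {5,6,7,8,9,10}:15
  |U|=7: {1,2,4,5,6,7,8}:1  {2,4,5,6,7,8,10}:7  {3,5,6,7,8,9,10}:35  {4,5,6,7,8,9,10}:21
  |U|=8: {0,1,2,4,5,6,7,8}:1  {1,2,4,5,6,7,8,10}:8  {2,4,5,6,7,8,9,10}:28  {3,4,5,6,7,8,9,10}:56
  |U|=9: {0,1,2,4,5,6,7,8,10}:9  {1,2,4,5,6,7,8,9,10}:36  {2,3,4,5,6,7,8,9,10}:84
  start at 0(b): 120
  start at 3(z): 45
sum over floor = 165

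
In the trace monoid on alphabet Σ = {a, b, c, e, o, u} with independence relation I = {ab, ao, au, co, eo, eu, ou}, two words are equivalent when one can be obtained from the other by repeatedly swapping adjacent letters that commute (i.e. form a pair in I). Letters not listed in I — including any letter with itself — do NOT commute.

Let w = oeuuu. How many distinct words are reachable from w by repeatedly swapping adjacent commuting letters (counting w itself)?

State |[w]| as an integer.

20

0(o) covers ∅
1(e) covers ∅
2(u) covers ∅
3(u) covers 2:u
4(u) covers 3:u
floor of heap: 0:o, 1:e, 2:u
completions by unplaced set U, small U first (add the entries for U minus each lowest piece of U):
  |U|=1: {0}:1  {1}:1  {4}:1
  |U|=2: {0,1}:2  {0,4}:2  {1,4}:2  {3,4}:1
  |U|=3: {0,1,4}:6  {0,3,4}:3  {1,3,4}:3  {2,3,4}:1
  start at 0(o): 4
  start at 1(e): 4
  start at 2(u): 12
sum over floor = 20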